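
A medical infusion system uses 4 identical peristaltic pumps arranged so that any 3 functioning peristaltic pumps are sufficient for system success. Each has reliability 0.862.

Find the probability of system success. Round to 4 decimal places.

0.9057

R = Σ_{i=3}^{4} C(4,i) p^i (1−p)^{4−i} with p = 0.862
C(4,3)·0.862^3·0.138^1 = 0.353558
C(4,4)·0.862^4·0.138^0 = 0.552114
Sum = 0.9057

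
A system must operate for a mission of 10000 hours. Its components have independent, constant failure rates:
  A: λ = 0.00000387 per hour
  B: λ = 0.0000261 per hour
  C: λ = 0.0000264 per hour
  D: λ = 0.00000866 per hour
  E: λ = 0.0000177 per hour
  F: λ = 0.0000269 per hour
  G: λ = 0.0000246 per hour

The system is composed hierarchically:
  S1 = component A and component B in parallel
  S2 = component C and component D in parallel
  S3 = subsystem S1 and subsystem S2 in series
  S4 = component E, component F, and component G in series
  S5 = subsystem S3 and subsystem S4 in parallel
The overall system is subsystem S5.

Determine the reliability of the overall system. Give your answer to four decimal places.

0.9861

R(A) = exp(−0.00000387 × 10000) = 0.962039
R(B) = exp(−0.0000261 × 10000) = 0.770281
R(C) = exp(−0.0000264 × 10000) = 0.767974
R(D) = exp(−0.00000866 × 10000) = 0.917044
R(E) = exp(−0.0000177 × 10000) = 0.837780
R(F) = exp(−0.0000269 × 10000) = 0.764143
R(G) = exp(−0.0000246 × 10000) = 0.781922
Parallel (A and B): 1 − (1 − 0.962039)(1 − 0.770281) = 0.991280
Parallel (C and D): 1 − (1 − 0.767974)(1 − 0.917044) = 0.980752
Series ([0.991280] and [0.980752]): 0.991280 × 0.980752 = 0.972200
Series (E, F, and G): 0.837780 × 0.764143 × 0.781922 = 0.500574
Parallel ([0.972200] and [0.500574]): 1 − (1 − 0.972200)(1 − 0.500574) = 0.9861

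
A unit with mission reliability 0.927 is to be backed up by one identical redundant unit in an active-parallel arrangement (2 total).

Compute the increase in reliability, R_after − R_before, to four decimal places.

R_before = 0.927
R_after = 1 − (1 − 0.927)^2 = 0.9947
ΔR = 0.9947 − 0.927 = 0.0677

0.0677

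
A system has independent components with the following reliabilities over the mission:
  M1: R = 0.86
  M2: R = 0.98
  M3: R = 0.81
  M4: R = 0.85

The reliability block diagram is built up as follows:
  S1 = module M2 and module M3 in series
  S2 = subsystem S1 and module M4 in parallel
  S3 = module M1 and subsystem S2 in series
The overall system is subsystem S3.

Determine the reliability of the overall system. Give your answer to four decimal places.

Series (M2 and M3): 0.980000 × 0.810000 = 0.793800
Parallel ([0.793800] and M4): 1 − (1 − 0.793800)(1 − 0.850000) = 0.969070
Series (M1 and [0.969070]): 0.860000 × 0.969070 = 0.8334

0.8334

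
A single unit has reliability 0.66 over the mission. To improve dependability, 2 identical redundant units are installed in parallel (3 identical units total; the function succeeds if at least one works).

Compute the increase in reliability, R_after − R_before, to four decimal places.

R_before = 0.66
R_after = 1 − (1 − 0.66)^3 = 0.9607
ΔR = 0.9607 − 0.66 = 0.3007

0.3007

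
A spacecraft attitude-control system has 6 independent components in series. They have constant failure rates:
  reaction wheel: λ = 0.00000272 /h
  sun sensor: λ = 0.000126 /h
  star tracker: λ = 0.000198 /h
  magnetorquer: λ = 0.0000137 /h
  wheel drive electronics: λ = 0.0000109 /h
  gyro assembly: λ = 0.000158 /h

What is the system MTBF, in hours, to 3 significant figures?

Series of exponential components: λ_sys = Σ λ_i
λ_sys = 0.00000272 + 0.000126 + 0.000198 + 0.0000137 + 0.0000109 + 0.000158 = 5.0932e-04 /h
MTBF = 1 / λ_sys = 1960 h

1960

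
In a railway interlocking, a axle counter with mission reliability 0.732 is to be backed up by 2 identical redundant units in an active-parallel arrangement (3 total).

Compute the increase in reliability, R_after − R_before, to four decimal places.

R_before = 0.732
R_after = 1 − (1 − 0.732)^3 = 0.9808
ΔR = 0.9808 − 0.732 = 0.2488

0.2488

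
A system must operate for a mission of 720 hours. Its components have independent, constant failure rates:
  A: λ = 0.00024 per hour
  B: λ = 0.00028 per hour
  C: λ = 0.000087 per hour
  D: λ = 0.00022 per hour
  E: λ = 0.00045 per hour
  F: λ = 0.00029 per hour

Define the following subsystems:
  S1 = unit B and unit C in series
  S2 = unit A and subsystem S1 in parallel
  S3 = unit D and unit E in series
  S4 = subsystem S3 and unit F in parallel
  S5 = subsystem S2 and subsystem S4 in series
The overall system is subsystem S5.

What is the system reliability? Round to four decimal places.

0.8937

R(A) = exp(−0.00024 × 720) = 0.841306
R(B) = exp(−0.00028 × 720) = 0.817422
R(C) = exp(−0.000087 × 720) = 0.939282
R(D) = exp(−0.00022 × 720) = 0.853508
R(E) = exp(−0.00045 × 720) = 0.723250
R(F) = exp(−0.00029 × 720) = 0.811558
Series (B and C): 0.817422 × 0.939282 = 0.767790
Parallel (A and [0.767790]): 1 − (1 − 0.841306)(1 − 0.767790) = 0.963150
Series (D and E): 0.853508 × 0.723250 = 0.617300
Parallel ([0.617300] and F): 1 − (1 − 0.617300)(1 − 0.811558) = 0.927883
Series ([0.963150] and [0.927883]): 0.963150 × 0.927883 = 0.8937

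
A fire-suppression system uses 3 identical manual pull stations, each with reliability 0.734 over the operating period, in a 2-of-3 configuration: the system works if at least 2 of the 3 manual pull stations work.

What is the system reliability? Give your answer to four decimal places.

0.8254

R = Σ_{i=2}^{3} C(3,i) p^i (1−p)^{3−i} with p = 0.734
C(3,2)·0.734^2·0.266^1 = 0.429927
C(3,3)·0.734^3·0.266^0 = 0.395447
Sum = 0.8254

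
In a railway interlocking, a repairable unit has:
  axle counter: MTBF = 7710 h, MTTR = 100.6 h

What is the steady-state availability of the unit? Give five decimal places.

0.98712

A(axle counter) = MTBF/(MTBF+MTTR) = 7710/(7710+100.6) = 0.98712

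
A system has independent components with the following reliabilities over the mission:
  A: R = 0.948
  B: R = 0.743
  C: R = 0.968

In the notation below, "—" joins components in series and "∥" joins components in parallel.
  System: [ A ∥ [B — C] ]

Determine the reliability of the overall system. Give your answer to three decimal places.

0.985

Series (B and C): 0.74300 × 0.96800 = 0.71922
Parallel (A and [0.71922]): 1 − (1 − 0.94800)(1 − 0.71922) = 0.985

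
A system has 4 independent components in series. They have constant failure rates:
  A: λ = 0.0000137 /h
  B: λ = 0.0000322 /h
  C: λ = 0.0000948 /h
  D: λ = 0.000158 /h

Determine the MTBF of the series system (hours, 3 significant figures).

3350

Series of exponential components: λ_sys = Σ λ_i
λ_sys = 0.0000137 + 0.0000322 + 0.0000948 + 0.000158 = 2.9870e-04 /h
MTBF = 1 / λ_sys = 3350 h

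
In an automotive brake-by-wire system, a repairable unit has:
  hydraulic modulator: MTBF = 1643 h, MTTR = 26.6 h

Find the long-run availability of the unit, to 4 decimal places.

A(hydraulic modulator) = MTBF/(MTBF+MTTR) = 1643/(1643+26.6) = 0.9841

0.9841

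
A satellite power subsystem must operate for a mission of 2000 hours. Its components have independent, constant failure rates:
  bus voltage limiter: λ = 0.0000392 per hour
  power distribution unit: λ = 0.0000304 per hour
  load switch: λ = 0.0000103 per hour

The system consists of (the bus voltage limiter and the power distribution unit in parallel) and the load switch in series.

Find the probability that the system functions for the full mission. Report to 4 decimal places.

R(bus voltage limiter) = exp(−0.0000392 × 2000) = 0.924595
R(power distribution unit) = exp(−0.0000304 × 2000) = 0.941011
R(load switch) = exp(−0.0000103 × 2000) = 0.979611
Parallel (bus voltage limiter and power distribution unit): 1 − (1 − 0.924595)(1 − 0.941011) = 0.995552
Series ([0.995552] and load switch): 0.995552 × 0.979611 = 0.9753

0.9753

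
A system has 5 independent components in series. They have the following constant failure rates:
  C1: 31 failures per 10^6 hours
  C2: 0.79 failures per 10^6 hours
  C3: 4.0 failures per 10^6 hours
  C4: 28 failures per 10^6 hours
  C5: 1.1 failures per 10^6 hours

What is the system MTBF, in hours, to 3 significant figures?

15400

Series of exponential components: λ_sys = Σ λ_i
λ_sys = 0.000031 + 0.00000079 + 0.0000040 + 0.000028 + 0.0000011 = 6.4890e-05 /h
MTBF = 1 / λ_sys = 15400 h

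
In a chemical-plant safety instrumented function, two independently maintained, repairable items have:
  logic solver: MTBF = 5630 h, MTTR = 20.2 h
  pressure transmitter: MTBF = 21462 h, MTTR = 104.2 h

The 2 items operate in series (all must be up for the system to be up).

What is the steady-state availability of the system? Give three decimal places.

A(logic solver) = MTBF/(MTBF+MTTR) = 5630/(5630+20.2) = 0.996425
A(pressure transmitter) = MTBF/(MTBF+MTTR) = 21462/(21462+104.2) = 0.995168
Series availability: 0.996425 × 0.995168 = 0.992

0.992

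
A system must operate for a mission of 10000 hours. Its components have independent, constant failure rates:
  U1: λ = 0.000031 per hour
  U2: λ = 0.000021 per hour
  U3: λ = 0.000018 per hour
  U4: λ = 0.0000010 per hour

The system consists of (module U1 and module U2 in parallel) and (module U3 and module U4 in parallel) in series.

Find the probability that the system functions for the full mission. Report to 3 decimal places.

0.948

R(U1) = exp(−0.000031 × 10000) = 0.73345
R(U2) = exp(−0.000021 × 10000) = 0.81058
R(U3) = exp(−0.000018 × 10000) = 0.83527
R(U4) = exp(−0.0000010 × 10000) = 0.99005
Parallel (U1 and U2): 1 − (1 − 0.73345)(1 − 0.81058) = 0.94951
Parallel (U3 and U4): 1 − (1 − 0.83527)(1 − 0.99005) = 0.99836
Series ([0.94951] and [0.99836]): 0.94951 × 0.99836 = 0.948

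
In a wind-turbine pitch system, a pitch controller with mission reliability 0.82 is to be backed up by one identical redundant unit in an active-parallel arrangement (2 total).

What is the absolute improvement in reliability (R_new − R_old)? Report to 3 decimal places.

R_before = 0.82
R_after = 1 − (1 − 0.82)^2 = 0.968
ΔR = 0.968 − 0.82 = 0.148

0.148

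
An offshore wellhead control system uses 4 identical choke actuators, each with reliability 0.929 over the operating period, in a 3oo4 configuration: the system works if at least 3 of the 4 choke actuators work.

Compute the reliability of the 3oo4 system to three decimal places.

0.973

R = Σ_{i=3}^{4} C(4,i) p^i (1−p)^{4−i} with p = 0.929
C(4,3)·0.929^3·0.071^1 = 0.22770
C(4,4)·0.929^4·0.071^0 = 0.74484
Sum = 0.973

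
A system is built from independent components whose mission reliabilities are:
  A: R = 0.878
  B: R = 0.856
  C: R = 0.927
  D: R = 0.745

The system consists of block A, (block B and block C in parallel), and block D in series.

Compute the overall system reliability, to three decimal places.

Parallel (B and C): 1 − (1 − 0.85600)(1 − 0.92700) = 0.98949
Series (A, [0.98949], and D): 0.87800 × 0.98949 × 0.74500 = 0.647

0.647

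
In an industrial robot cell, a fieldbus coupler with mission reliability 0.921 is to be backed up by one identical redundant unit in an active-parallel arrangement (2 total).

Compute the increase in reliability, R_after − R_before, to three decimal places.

0.073

R_before = 0.921
R_after = 1 − (1 − 0.921)^2 = 0.994
ΔR = 0.994 − 0.921 = 0.073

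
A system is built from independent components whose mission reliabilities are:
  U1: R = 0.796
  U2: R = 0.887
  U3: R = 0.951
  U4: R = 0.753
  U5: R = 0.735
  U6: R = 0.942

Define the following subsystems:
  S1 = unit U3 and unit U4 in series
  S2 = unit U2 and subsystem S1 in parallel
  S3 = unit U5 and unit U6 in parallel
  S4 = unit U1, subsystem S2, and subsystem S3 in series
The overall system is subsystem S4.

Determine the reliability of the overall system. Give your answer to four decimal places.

0.7586

Series (U3 and U4): 0.951000 × 0.753000 = 0.716103
Parallel (U2 and [0.716103]): 1 − (1 − 0.887000)(1 − 0.716103) = 0.967920
Parallel (U5 and U6): 1 − (1 − 0.735000)(1 − 0.942000) = 0.984630
Series (U1, [0.967920], and [0.984630]): 0.796000 × 0.967920 × 0.984630 = 0.7586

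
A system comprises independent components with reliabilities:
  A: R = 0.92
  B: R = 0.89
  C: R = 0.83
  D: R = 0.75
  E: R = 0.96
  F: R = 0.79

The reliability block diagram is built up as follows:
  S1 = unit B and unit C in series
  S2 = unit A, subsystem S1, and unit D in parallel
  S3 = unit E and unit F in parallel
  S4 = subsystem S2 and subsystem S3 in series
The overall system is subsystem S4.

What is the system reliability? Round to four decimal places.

Series (B and C): 0.890000 × 0.830000 = 0.738700
Parallel (A, [0.738700], and D): 1 − (1 − 0.920000)(1 − 0.738700)(1 − 0.750000) = 0.994774
Parallel (E and F): 1 − (1 − 0.960000)(1 − 0.790000) = 0.991600
Series ([0.994774] and [0.991600]): 0.994774 × 0.991600 = 0.9864

0.9864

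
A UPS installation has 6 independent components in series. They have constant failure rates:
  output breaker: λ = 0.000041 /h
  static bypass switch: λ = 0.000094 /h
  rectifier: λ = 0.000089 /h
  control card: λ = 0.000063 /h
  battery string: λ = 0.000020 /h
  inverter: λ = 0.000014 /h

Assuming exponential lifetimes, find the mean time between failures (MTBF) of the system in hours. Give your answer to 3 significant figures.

Series of exponential components: λ_sys = Σ λ_i
λ_sys = 0.000041 + 0.000094 + 0.000089 + 0.000063 + 0.000020 + 0.000014 = 3.2100e-04 /h
MTBF = 1 / λ_sys = 3120 h

3120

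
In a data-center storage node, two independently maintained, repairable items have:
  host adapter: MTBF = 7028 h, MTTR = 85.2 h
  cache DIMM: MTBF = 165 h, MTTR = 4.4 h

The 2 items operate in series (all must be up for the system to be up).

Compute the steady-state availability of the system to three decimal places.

A(host adapter) = MTBF/(MTBF+MTTR) = 7028/(7028+85.2) = 0.988022
A(cache DIMM) = MTBF/(MTBF+MTTR) = 165/(165+4.4) = 0.974026
Series availability: 0.988022 × 0.974026 = 0.962

0.962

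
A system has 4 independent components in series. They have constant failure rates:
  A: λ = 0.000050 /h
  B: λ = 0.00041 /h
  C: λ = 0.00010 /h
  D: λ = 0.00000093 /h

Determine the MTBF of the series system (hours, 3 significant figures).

Series of exponential components: λ_sys = Σ λ_i
λ_sys = 0.000050 + 0.00041 + 0.00010 + 0.00000093 = 5.6093e-04 /h
MTBF = 1 / λ_sys = 1780 h

1780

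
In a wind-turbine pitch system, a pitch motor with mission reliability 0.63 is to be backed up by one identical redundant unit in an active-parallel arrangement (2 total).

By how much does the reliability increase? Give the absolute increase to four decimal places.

R_before = 0.63
R_after = 1 − (1 − 0.63)^2 = 0.8631
ΔR = 0.8631 − 0.63 = 0.2331

0.2331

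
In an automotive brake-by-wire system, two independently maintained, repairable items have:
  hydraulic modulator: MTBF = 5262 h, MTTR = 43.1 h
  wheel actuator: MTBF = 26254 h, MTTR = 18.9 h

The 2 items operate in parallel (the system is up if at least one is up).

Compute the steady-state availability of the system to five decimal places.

A(hydraulic modulator) = MTBF/(MTBF+MTTR) = 5262/(5262+43.1) = 0.991876
A(wheel actuator) = MTBF/(MTBF+MTTR) = 26254/(26254+18.9) = 0.999281
Parallel availability: 1 − (1 − 0.991876)(1 − 0.999281) = 0.99999

0.99999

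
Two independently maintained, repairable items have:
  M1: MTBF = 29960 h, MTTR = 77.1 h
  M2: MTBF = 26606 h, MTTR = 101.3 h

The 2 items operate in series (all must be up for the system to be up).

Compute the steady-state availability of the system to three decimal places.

0.994

A(M1) = MTBF/(MTBF+MTTR) = 29960/(29960+77.1) = 0.997433
A(M2) = MTBF/(MTBF+MTTR) = 26606/(26606+101.3) = 0.996207
Series availability: 0.997433 × 0.996207 = 0.994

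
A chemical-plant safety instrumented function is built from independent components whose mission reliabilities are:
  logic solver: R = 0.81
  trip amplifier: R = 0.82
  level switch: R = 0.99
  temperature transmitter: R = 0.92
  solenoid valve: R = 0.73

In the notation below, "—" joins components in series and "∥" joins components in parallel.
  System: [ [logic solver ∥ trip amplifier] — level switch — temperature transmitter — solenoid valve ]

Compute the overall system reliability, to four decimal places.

Parallel (logic solver and trip amplifier): 1 − (1 − 0.810000)(1 − 0.820000) = 0.965800
Series ([0.965800], level switch, temperature transmitter, and solenoid valve): 0.965800 × 0.990000 × 0.920000 × 0.730000 = 0.6421

0.6421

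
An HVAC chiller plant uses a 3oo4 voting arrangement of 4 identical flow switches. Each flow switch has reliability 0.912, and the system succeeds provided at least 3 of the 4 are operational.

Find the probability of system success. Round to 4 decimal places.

0.9588

R = Σ_{i=3}^{4} C(4,i) p^i (1−p)^{4−i} with p = 0.912
C(4,3)·0.912^3·0.088^1 = 0.267010
C(4,4)·0.912^4·0.088^0 = 0.691798
Sum = 0.9588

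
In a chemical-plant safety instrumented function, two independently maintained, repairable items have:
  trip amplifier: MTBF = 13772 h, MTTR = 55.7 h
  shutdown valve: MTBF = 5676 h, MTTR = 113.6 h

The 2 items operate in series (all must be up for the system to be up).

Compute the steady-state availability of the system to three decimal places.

0.976

A(trip amplifier) = MTBF/(MTBF+MTTR) = 13772/(13772+55.7) = 0.995972
A(shutdown valve) = MTBF/(MTBF+MTTR) = 5676/(5676+113.6) = 0.980379
Series availability: 0.995972 × 0.980379 = 0.976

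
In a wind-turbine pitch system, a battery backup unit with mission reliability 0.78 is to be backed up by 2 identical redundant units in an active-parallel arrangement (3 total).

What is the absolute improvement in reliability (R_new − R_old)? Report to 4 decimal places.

R_before = 0.78
R_after = 1 − (1 − 0.78)^3 = 0.9894
ΔR = 0.9894 − 0.78 = 0.2094

0.2094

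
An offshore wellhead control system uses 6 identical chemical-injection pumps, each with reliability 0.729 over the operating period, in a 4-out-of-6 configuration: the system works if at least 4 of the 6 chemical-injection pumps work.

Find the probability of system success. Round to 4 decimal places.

R = Σ_{i=4}^{6} C(6,i) p^i (1−p)^{6−i} with p = 0.729
C(6,4)·0.729^4·0.271^2 = 0.311129
C(6,5)·0.729^5·0.271^1 = 0.334779
C(6,6)·0.729^6·0.271^0 = 0.150095
Sum = 0.7960

0.7960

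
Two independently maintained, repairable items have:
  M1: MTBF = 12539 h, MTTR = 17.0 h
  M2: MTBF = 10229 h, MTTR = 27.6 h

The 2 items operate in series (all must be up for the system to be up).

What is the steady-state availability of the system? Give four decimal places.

0.9960

A(M1) = MTBF/(MTBF+MTTR) = 12539/(12539+17.0) = 0.998646
A(M2) = MTBF/(MTBF+MTTR) = 10229/(10229+27.6) = 0.997309
Series availability: 0.998646 × 0.997309 = 0.9960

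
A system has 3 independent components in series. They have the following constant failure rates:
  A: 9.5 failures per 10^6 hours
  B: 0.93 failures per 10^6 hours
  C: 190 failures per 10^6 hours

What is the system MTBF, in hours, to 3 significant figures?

4990

Series of exponential components: λ_sys = Σ λ_i
λ_sys = 0.0000095 + 0.00000093 + 0.00019 = 2.0043e-04 /h
MTBF = 1 / λ_sys = 4990 h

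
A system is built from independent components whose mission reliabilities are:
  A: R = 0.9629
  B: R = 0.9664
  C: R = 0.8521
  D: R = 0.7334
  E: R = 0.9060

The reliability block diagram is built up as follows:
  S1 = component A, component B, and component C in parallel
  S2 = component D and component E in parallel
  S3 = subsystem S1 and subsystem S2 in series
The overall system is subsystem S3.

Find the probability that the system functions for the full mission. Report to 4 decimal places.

Parallel (A, B, and C): 1 − (1 − 0.962900)(1 − 0.966400)(1 − 0.852100) = 0.999816
Parallel (D and E): 1 − (1 − 0.733400)(1 − 0.906000) = 0.974940
Series ([0.999816] and [0.974940]): 0.999816 × 0.974940 = 0.9748

0.9748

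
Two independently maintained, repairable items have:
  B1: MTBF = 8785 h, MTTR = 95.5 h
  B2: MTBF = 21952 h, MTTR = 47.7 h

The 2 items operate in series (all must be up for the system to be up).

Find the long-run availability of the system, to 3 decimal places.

0.987

A(B1) = MTBF/(MTBF+MTTR) = 8785/(8785+95.5) = 0.989246
A(B2) = MTBF/(MTBF+MTTR) = 21952/(21952+47.7) = 0.997832
Series availability: 0.989246 × 0.997832 = 0.987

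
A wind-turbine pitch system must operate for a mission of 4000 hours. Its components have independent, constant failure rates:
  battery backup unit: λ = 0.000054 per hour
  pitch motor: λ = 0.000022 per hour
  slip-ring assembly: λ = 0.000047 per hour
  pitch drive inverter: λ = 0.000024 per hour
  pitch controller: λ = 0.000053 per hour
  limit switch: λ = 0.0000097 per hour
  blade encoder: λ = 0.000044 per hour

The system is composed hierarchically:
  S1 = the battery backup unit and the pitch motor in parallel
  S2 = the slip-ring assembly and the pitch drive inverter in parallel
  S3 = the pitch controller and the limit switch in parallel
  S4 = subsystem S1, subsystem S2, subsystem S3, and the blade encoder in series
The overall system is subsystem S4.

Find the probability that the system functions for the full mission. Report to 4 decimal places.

R(battery backup unit) = exp(−0.000054 × 4000) = 0.805735
R(pitch motor) = exp(−0.000022 × 4000) = 0.915761
R(slip-ring assembly) = exp(−0.000047 × 4000) = 0.828615
R(pitch drive inverter) = exp(−0.000024 × 4000) = 0.908464
R(pitch controller) = exp(−0.000053 × 4000) = 0.808965
R(limit switch) = exp(−0.0000097 × 4000) = 0.961943
R(blade encoder) = exp(−0.000044 × 4000) = 0.838618
Parallel (battery backup unit and pitch motor): 1 − (1 − 0.805735)(1 − 0.915761) = 0.983635
Parallel (slip-ring assembly and pitch drive inverter): 1 − (1 − 0.828615)(1 − 0.908464) = 0.984312
Parallel (pitch controller and limit switch): 1 − (1 − 0.808965)(1 − 0.961943) = 0.992730
Series ([0.983635], [0.984312], [0.992730], and blade encoder): 0.983635 × 0.984312 × 0.992730 × 0.838618 = 0.8061

0.8061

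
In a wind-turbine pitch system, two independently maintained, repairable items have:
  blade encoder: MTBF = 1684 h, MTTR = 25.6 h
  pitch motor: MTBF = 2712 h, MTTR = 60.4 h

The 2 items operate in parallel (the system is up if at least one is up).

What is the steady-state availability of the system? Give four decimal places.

A(blade encoder) = MTBF/(MTBF+MTTR) = 1684/(1684+25.6) = 0.985026
A(pitch motor) = MTBF/(MTBF+MTTR) = 2712/(2712+60.4) = 0.978214
Parallel availability: 1 − (1 − 0.985026)(1 − 0.978214) = 0.9997

0.9997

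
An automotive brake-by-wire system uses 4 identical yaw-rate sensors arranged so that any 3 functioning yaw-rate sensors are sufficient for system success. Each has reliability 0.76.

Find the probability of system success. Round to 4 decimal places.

R = Σ_{i=3}^{4} C(4,i) p^i (1−p)^{4−i} with p = 0.76
C(4,3)·0.76^3·0.24^1 = 0.421417
C(4,4)·0.76^4·0.24^0 = 0.333622
Sum = 0.7550

0.7550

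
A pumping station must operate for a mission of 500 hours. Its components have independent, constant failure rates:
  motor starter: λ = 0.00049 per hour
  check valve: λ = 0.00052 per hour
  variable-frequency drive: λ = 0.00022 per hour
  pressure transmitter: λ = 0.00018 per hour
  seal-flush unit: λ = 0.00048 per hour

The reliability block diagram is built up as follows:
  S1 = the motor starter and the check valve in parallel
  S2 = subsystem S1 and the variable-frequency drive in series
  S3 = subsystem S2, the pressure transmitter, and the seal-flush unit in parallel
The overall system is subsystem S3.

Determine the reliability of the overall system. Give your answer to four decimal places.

0.9973

R(motor starter) = exp(−0.00049 × 500) = 0.782705
R(check valve) = exp(−0.00052 × 500) = 0.771052
R(variable-frequency drive) = exp(−0.00022 × 500) = 0.895834
R(pressure transmitter) = exp(−0.00018 × 500) = 0.913931
R(seal-flush unit) = exp(−0.00048 × 500) = 0.786628
Parallel (motor starter and check valve): 1 − (1 − 0.782705)(1 − 0.771052) = 0.950251
Series ([0.950251] and variable-frequency drive): 0.950251 × 0.895834 = 0.851267
Parallel ([0.851267], pressure transmitter, and seal-flush unit): 1 − (1 − 0.851267)(1 − 0.913931)(1 − 0.786628) = 0.9973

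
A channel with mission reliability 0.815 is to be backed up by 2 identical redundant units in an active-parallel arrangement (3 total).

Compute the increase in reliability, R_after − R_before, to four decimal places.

R_before = 0.815
R_after = 1 − (1 − 0.815)^3 = 0.9937
ΔR = 0.9937 − 0.815 = 0.1787

0.1787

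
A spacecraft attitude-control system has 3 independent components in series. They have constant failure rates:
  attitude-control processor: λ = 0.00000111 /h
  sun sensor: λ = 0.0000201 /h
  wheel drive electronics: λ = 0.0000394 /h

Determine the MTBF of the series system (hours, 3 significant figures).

16500

Series of exponential components: λ_sys = Σ λ_i
λ_sys = 0.00000111 + 0.0000201 + 0.0000394 = 6.0610e-05 /h
MTBF = 1 / λ_sys = 16500 h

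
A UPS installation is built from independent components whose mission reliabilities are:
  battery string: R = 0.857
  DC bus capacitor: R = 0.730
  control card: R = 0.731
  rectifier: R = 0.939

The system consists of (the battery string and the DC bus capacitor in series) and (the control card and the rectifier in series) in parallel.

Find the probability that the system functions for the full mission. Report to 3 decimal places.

Series (battery string and DC bus capacitor): 0.85700 × 0.73000 = 0.62561
Series (control card and rectifier): 0.73100 × 0.93900 = 0.68641
Parallel ([0.62561] and [0.68641]): 1 − (1 − 0.62561)(1 − 0.68641) = 0.883

0.883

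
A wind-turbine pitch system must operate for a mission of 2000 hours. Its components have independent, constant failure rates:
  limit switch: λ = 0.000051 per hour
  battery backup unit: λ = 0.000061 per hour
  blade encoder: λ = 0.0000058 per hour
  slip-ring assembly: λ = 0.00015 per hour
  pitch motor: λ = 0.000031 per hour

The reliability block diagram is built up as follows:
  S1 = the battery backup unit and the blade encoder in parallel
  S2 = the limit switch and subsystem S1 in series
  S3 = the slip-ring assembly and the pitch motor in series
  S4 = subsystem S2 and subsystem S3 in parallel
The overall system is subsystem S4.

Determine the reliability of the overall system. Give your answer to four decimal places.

0.9702

R(limit switch) = exp(−0.000051 × 2000) = 0.903030
R(battery backup unit) = exp(−0.000061 × 2000) = 0.885148
R(blade encoder) = exp(−0.0000058 × 2000) = 0.988467
R(slip-ring assembly) = exp(−0.00015 × 2000) = 0.740818
R(pitch motor) = exp(−0.000031 × 2000) = 0.939883
Parallel (battery backup unit and blade encoder): 1 − (1 − 0.885148)(1 − 0.988467) = 0.998675
Series (limit switch and [0.998675]): 0.903030 × 0.998675 = 0.901833
Series (slip-ring assembly and pitch motor): 0.740818 × 0.939883 = 0.696282
Parallel ([0.901833] and [0.696282]): 1 − (1 − 0.901833)(1 − 0.696282) = 0.9702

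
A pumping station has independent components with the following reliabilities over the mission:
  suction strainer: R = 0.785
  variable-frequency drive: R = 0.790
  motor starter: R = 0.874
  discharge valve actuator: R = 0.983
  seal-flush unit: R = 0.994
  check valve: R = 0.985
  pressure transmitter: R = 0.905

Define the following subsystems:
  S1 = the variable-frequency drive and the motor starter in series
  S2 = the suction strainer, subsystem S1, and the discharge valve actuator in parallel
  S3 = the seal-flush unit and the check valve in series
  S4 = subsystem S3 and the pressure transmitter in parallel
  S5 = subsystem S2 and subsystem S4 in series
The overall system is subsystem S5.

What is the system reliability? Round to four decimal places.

0.9969

Series (variable-frequency drive and motor starter): 0.790000 × 0.874000 = 0.690460
Parallel (suction strainer, [0.690460], and discharge valve actuator): 1 − (1 − 0.785000)(1 − 0.690460)(1 − 0.983000) = 0.998869
Series (seal-flush unit and check valve): 0.994000 × 0.985000 = 0.979090
Parallel ([0.979090] and pressure transmitter): 1 − (1 − 0.979090)(1 − 0.905000) = 0.998014
Series ([0.998869] and [0.998014]): 0.998869 × 0.998014 = 0.9969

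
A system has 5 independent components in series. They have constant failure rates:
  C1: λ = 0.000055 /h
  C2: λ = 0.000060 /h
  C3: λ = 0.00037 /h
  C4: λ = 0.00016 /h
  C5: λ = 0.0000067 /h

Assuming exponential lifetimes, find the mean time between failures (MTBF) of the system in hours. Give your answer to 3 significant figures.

Series of exponential components: λ_sys = Σ λ_i
λ_sys = 0.000055 + 0.000060 + 0.00037 + 0.00016 + 0.0000067 = 6.5170e-04 /h
MTBF = 1 / λ_sys = 1530 h

1530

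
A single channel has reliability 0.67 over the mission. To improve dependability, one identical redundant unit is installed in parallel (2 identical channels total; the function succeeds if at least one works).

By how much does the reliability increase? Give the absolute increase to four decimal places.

R_before = 0.67
R_after = 1 − (1 − 0.67)^2 = 0.8911
ΔR = 0.8911 − 0.67 = 0.2211

0.2211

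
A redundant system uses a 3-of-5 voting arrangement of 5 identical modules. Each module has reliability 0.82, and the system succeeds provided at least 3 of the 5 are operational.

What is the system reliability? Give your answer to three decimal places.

0.956

R = Σ_{i=3}^{5} C(5,i) p^i (1−p)^{5−i} with p = 0.82
C(5,3)·0.82^3·0.18^2 = 0.17864
C(5,4)·0.82^4·0.18^1 = 0.40691
C(5,5)·0.82^5·0.18^0 = 0.37074
Sum = 0.956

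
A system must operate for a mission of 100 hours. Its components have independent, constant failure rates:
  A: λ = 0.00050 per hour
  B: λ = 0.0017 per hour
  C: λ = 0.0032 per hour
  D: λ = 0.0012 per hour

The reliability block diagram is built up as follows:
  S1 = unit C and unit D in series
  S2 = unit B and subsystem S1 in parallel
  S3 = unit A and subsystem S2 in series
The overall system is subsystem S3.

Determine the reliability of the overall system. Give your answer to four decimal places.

R(A) = exp(−0.00050 × 100) = 0.951229
R(B) = exp(−0.0017 × 100) = 0.843665
R(C) = exp(−0.0032 × 100) = 0.726149
R(D) = exp(−0.0012 × 100) = 0.886920
Series (C and D): 0.726149 × 0.886920 = 0.644036
Parallel (B and [0.644036]): 1 − (1 − 0.843665)(1 − 0.644036) = 0.944350
Series (A and [0.944350]): 0.951229 × 0.944350 = 0.8983

0.8983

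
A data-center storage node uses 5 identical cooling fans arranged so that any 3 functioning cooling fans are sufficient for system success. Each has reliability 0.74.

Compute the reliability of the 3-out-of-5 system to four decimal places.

0.8857

R = Σ_{i=3}^{5} C(5,i) p^i (1−p)^{5−i} with p = 0.74
C(5,3)·0.74^3·0.26^2 = 0.273931
C(5,4)·0.74^4·0.26^1 = 0.389825
C(5,5)·0.74^5·0.26^0 = 0.221901
Sum = 0.8857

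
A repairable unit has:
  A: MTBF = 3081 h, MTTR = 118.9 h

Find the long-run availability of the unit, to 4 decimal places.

A(A) = MTBF/(MTBF+MTTR) = 3081/(3081+118.9) = 0.9628

0.9628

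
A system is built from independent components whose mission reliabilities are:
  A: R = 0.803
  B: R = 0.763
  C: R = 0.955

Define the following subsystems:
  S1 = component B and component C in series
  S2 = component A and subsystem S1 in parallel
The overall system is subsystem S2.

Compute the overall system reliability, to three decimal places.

Series (B and C): 0.76300 × 0.95500 = 0.72867
Parallel (A and [0.72867]): 1 − (1 − 0.80300)(1 − 0.72867) = 0.947

0.947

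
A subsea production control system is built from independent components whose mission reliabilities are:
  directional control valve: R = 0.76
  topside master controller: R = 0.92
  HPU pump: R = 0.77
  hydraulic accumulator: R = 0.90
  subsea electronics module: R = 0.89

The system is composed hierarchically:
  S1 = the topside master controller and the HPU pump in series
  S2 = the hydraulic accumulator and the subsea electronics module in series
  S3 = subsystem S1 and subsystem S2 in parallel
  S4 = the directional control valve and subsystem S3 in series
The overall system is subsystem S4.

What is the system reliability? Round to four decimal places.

0.7159

Series (topside master controller and HPU pump): 0.920000 × 0.770000 = 0.708400
Series (hydraulic accumulator and subsea electronics module): 0.900000 × 0.890000 = 0.801000
Parallel ([0.708400] and [0.801000]): 1 − (1 − 0.708400)(1 − 0.801000) = 0.941972
Series (directional control valve and [0.941972]): 0.760000 × 0.941972 = 0.7159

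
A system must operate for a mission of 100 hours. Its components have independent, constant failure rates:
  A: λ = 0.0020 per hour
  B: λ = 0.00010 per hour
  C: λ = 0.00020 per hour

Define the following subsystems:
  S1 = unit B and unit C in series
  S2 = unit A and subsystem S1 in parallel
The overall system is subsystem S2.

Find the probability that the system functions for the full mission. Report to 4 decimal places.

0.9946

R(A) = exp(−0.0020 × 100) = 0.818731
R(B) = exp(−0.00010 × 100) = 0.990050
R(C) = exp(−0.00020 × 100) = 0.980199
Series (B and C): 0.990050 × 0.980199 = 0.970446
Parallel (A and [0.970446]): 1 − (1 − 0.818731)(1 − 0.970446) = 0.9946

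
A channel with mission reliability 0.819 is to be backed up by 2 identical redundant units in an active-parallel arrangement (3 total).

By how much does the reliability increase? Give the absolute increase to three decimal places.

0.175

R_before = 0.819
R_after = 1 − (1 − 0.819)^3 = 0.994
ΔR = 0.994 − 0.819 = 0.175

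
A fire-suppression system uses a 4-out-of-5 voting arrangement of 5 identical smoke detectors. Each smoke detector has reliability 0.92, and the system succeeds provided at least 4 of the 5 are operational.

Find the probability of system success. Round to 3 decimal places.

0.946

R = Σ_{i=4}^{5} C(5,i) p^i (1−p)^{5−i} with p = 0.92
C(5,4)·0.92^4·0.08^1 = 0.28656
C(5,5)·0.92^5·0.08^0 = 0.65908
Sum = 0.946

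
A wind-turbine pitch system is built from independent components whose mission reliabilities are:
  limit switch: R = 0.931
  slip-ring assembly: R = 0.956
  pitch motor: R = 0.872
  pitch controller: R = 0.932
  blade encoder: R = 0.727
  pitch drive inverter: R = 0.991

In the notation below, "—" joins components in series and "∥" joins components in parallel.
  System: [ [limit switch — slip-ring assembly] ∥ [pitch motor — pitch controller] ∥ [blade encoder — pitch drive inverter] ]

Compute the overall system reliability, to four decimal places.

Series (limit switch and slip-ring assembly): 0.931000 × 0.956000 = 0.890036
Series (pitch motor and pitch controller): 0.872000 × 0.932000 = 0.812704
Series (blade encoder and pitch drive inverter): 0.727000 × 0.991000 = 0.720457
Parallel ([0.890036], [0.812704], and [0.720457]): 1 − (1 − 0.890036)(1 − 0.812704)(1 − 0.720457) = 0.9942

0.9942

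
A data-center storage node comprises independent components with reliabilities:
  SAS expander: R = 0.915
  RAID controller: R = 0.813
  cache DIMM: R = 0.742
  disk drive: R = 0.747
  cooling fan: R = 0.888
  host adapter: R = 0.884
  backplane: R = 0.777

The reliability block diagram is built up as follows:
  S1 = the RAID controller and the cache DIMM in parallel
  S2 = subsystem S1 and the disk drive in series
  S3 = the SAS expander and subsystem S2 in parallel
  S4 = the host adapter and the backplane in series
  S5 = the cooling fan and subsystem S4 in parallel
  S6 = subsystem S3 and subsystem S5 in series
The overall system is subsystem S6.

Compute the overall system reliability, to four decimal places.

0.9412

Parallel (RAID controller and cache DIMM): 1 − (1 − 0.813000)(1 − 0.742000) = 0.951754
Series ([0.951754] and disk drive): 0.951754 × 0.747000 = 0.710960
Parallel (SAS expander and [0.710960]): 1 − (1 − 0.915000)(1 − 0.710960) = 0.975432
Series (host adapter and backplane): 0.884000 × 0.777000 = 0.686868
Parallel (cooling fan and [0.686868]): 1 − (1 − 0.888000)(1 − 0.686868) = 0.964929
Series ([0.975432] and [0.964929]): 0.975432 × 0.964929 = 0.9412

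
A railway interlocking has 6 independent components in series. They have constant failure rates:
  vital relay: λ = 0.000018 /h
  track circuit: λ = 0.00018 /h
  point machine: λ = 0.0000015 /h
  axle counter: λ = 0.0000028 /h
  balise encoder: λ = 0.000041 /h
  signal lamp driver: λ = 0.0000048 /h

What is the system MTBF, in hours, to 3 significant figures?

4030

Series of exponential components: λ_sys = Σ λ_i
λ_sys = 0.000018 + 0.00018 + 0.0000015 + 0.0000028 + 0.000041 + 0.0000048 = 2.4810e-04 /h
MTBF = 1 / λ_sys = 4030 h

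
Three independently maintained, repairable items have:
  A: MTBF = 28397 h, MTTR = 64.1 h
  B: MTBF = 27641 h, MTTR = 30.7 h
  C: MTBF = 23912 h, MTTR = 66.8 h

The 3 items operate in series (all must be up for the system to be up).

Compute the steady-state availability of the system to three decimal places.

0.994

A(A) = MTBF/(MTBF+MTTR) = 28397/(28397+64.1) = 0.997748
A(B) = MTBF/(MTBF+MTTR) = 27641/(27641+30.7) = 0.998891
A(C) = MTBF/(MTBF+MTTR) = 23912/(23912+66.8) = 0.997214
Series availability: 0.997748 × 0.998891 × 0.997214 = 0.994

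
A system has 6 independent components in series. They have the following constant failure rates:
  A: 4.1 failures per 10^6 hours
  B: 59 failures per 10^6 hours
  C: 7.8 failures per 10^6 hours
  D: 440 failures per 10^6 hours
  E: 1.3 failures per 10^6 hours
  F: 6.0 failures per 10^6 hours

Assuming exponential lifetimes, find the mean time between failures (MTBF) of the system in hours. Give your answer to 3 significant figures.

Series of exponential components: λ_sys = Σ λ_i
λ_sys = 0.0000041 + 0.000059 + 0.0000078 + 0.00044 + 0.0000013 + 0.0000060 = 5.1820e-04 /h
MTBF = 1 / λ_sys = 1930 h

1930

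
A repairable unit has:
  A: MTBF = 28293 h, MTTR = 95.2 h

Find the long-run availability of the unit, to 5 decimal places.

0.99665

A(A) = MTBF/(MTBF+MTTR) = 28293/(28293+95.2) = 0.99665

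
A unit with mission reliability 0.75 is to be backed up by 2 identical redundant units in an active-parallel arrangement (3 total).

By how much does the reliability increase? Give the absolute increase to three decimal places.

0.234

R_before = 0.75
R_after = 1 − (1 − 0.75)^3 = 0.984
ΔR = 0.984 − 0.75 = 0.234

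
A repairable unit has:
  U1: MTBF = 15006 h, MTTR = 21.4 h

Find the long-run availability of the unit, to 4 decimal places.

A(U1) = MTBF/(MTBF+MTTR) = 15006/(15006+21.4) = 0.9986

0.9986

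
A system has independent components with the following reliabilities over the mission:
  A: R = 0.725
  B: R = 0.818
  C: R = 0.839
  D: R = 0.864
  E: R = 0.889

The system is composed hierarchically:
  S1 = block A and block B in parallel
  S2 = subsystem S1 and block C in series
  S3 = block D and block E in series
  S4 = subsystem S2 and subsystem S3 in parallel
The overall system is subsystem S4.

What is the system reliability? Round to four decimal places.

0.9529

Parallel (A and B): 1 − (1 − 0.725000)(1 − 0.818000) = 0.949950
Series ([0.949950] and C): 0.949950 × 0.839000 = 0.797008
Series (D and E): 0.864000 × 0.889000 = 0.768096
Parallel ([0.797008] and [0.768096]): 1 − (1 − 0.797008)(1 − 0.768096) = 0.9529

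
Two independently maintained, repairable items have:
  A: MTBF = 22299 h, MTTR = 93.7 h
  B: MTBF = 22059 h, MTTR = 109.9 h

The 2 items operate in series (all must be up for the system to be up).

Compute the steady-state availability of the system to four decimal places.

0.9909

A(A) = MTBF/(MTBF+MTTR) = 22299/(22299+93.7) = 0.995816
A(B) = MTBF/(MTBF+MTTR) = 22059/(22059+109.9) = 0.995043
Series availability: 0.995816 × 0.995043 = 0.9909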